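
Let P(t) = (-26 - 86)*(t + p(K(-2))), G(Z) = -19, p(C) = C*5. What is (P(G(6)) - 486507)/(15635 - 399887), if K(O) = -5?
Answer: 481579/384252 ≈ 1.2533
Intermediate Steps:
p(C) = 5*C
P(t) = 2800 - 112*t (P(t) = (-26 - 86)*(t + 5*(-5)) = -112*(t - 25) = -112*(-25 + t) = 2800 - 112*t)
(P(G(6)) - 486507)/(15635 - 399887) = ((2800 - 112*(-19)) - 486507)/(15635 - 399887) = ((2800 + 2128) - 486507)/(-384252) = (4928 - 486507)*(-1/384252) = -481579*(-1/384252) = 481579/384252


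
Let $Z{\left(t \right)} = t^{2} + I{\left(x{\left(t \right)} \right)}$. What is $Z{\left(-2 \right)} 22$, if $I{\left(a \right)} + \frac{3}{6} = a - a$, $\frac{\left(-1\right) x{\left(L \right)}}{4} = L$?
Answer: $77$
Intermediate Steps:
$x{\left(L \right)} = - 4 L$
$I{\left(a \right)} = - \frac{1}{2}$ ($I{\left(a \right)} = - \frac{1}{2} + \left(a - a\right) = - \frac{1}{2} + 0 = - \frac{1}{2}$)
$Z{\left(t \right)} = - \frac{1}{2} + t^{2}$ ($Z{\left(t \right)} = t^{2} - \frac{1}{2} = - \frac{1}{2} + t^{2}$)
$Z{\left(-2 \right)} 22 = \left(- \frac{1}{2} + \left(-2\right)^{2}\right) 22 = \left(- \frac{1}{2} + 4\right) 22 = \frac{7}{2} \cdot 22 = 77$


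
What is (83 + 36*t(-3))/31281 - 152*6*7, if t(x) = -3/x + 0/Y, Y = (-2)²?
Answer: -199697785/31281 ≈ -6384.0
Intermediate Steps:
Y = 4
t(x) = -3/x (t(x) = -3/x + 0/4 = -3/x + 0*(¼) = -3/x + 0 = -3/x)
(83 + 36*t(-3))/31281 - 152*6*7 = (83 + 36*(-3/(-3)))/31281 - 152*6*7 = (83 + 36*(-3*(-⅓)))*(1/31281) - 152*42 = (83 + 36*1)*(1/31281) - 1*6384 = (83 + 36)*(1/31281) - 6384 = 119*(1/31281) - 6384 = 119/31281 - 6384 = -199697785/31281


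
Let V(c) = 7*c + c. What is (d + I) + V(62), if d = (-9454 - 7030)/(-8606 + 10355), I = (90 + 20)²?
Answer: 22013920/1749 ≈ 12587.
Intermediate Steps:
V(c) = 8*c
I = 12100 (I = 110² = 12100)
d = -16484/1749 ≈ -9.4248
(d + I) + V(62) = (-16484/1749 + 12100) + 8*62 = 21146416/1749 + 496 = 22013920/1749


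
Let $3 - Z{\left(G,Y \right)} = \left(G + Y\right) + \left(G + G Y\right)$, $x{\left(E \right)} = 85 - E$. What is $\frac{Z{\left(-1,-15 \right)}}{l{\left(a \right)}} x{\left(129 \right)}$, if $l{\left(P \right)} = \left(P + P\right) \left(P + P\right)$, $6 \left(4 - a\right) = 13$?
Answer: $- \frac{180}{11} \approx -16.364$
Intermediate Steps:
$a = \frac{11}{6}$ ($a = 4 - \frac{13}{6} = \frac{11}{6} \approx 1.8333$)
$l{\left(P \right)} = 4 P^{2}$ ($l{\left(P \right)} = 2 P 2 P = 4 P^{2}$)
$Z{\left(G,Y \right)} = 3 - Y - 2 G - G Y$ ($Z{\left(G,Y \right)} = 3 - \left(\left(G + Y\right) + \left(G + G Y\right)\right) = 3 - \left(Y + 2 G + G Y\right) = 3 - Y - 2 G - G Y$)
$\frac{Z{\left(-1,-15 \right)}}{l{\left(a \right)}} x{\left(129 \right)} = \frac{3 - -15 - -2 - \left(-1\right) \left(-15\right)}{4 \left(\frac{11}{6}\right)^{2}} \left(85 - 129\right) = \frac{3 + 15 + 2 - 15}{4 \cdot \frac{121}{36}} \left(85 - 129\right) = \frac{5}{\frac{121}{9}} \left(-44\right) = 5 \cdot \frac{9}{121} \left(-44\right) = \frac{45}{121} \left(-44\right) = - \frac{180}{11}$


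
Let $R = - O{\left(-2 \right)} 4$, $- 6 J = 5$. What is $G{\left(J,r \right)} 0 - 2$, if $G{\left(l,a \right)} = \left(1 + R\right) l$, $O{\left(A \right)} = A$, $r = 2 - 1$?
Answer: $-2$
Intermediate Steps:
$J = - \frac{5}{6}$ ($J = \left(- \frac{1}{6}\right) 5 = - \frac{5}{6} \approx -0.83333$)
$r = 1$
$R = 8$ ($R = \left(-1\right) \left(-2\right) 4 = 2 \cdot 4 = 8$)
$G{\left(l,a \right)} = 9 l$ ($G{\left(l,a \right)} = \left(1 + 8\right) l = 9 l$)
$G{\left(J,r \right)} 0 - 2 = 9 \left(- \frac{5}{6}\right) 0 - 2 = \left(- \frac{15}{2}\right) 0 - 2 = 0 - 2 = -2$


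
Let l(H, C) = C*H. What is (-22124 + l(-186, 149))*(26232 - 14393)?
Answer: -590032082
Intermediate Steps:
(-22124 + l(-186, 149))*(26232 - 14393) = (-22124 + 149*(-186))*(26232 - 14393) = (-22124 - 27714)*11839 = -49838*11839 = -590032082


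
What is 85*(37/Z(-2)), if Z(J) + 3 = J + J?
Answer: -3145/7 ≈ -449.29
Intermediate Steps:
Z(J) = -3 + 2*J (Z(J) = -3 + (J + J) = -3 + 2*J)
85*(37/Z(-2)) = 85*(37/(-3 + 2*(-2))) = 85*(37/(-3 - 4)) = 85*(37/(-7)) = 85*(37*(-⅐)) = 85*(-37/7) = -3145/7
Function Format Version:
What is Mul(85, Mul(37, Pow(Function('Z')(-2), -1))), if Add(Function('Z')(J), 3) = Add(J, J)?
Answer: Rational(-3145, 7) ≈ -449.29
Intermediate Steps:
Function('Z')(J) = Add(-3, Mul(2, J)) (Function('Z')(J) = Add(-3, Add(J, J)) = Add(-3, Mul(2, J)))
Mul(85, Mul(37, Pow(Function('Z')(-2), -1))) = Mul(85, Mul(37, Pow(Add(-3, Mul(2, -2)), -1))) = Mul(85, Mul(37, Pow(Add(-3, -4), -1))) = Mul(85, Mul(37, Pow(-7, -1))) = Mul(85, Mul(37, Rational(-1, 7))) = Mul(85, Rational(-37, 7)) = Rational(-3145, 7)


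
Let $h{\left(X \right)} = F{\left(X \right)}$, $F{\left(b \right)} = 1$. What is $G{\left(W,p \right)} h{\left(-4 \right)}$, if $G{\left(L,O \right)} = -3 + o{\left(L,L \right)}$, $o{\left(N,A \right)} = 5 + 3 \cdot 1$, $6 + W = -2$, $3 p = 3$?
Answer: $5$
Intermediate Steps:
$p = 1$ ($p = \frac{1}{3} \cdot 3 = 1$)
$W = -8$ ($W = -6 - 2 = -8$)
$h{\left(X \right)} = 1$
$o{\left(N,A \right)} = 8$ ($o{\left(N,A \right)} = 5 + 3 = 8$)
$G{\left(L,O \right)} = 5$ ($G{\left(L,O \right)} = -3 + 8 = 5$)
$G{\left(W,p \right)} h{\left(-4 \right)} = 5 \cdot 1 = 5$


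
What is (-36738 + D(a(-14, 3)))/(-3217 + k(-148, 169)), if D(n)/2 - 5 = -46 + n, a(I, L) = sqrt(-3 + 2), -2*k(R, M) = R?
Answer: 5260/449 - 2*I/3143 ≈ 11.715 - 0.00063633*I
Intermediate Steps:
k(R, M) = -R/2
a(I, L) = I (a(I, L) = sqrt(-1) = I)
D(n) = -82 + 2*n (D(n) = 10 + 2*(-46 + n) = 10 + (-92 + 2*n) = -82 + 2*n)
(-36738 + D(a(-14, 3)))/(-3217 + k(-148, 169)) = (-36738 + (-82 + 2*I))/(-3217 - 1/2*(-148)) = (-36820 + 2*I)/(-3217 + 74) = (-36820 + 2*I)/(-3143) = (-36820 + 2*I)*(-1/3143) = 5260/449 - 2*I/3143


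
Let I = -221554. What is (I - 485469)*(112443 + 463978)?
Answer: -407542904683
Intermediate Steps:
(I - 485469)*(112443 + 463978) = (-221554 - 485469)*(112443 + 463978) = -707023*576421 = -407542904683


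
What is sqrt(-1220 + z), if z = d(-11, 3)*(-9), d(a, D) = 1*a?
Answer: I*sqrt(1121) ≈ 33.481*I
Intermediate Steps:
d(a, D) = a
z = 99 (z = -11*(-9) = 99)
sqrt(-1220 + z) = sqrt(-1220 + 99) = sqrt(-1121) = I*sqrt(1121)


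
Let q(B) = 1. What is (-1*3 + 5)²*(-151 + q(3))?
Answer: -600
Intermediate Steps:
(-1*3 + 5)²*(-151 + q(3)) = (-1*3 + 5)²*(-151 + 1) = (-3 + 5)²*(-150) = 2²*(-150) = 4*(-150) = -600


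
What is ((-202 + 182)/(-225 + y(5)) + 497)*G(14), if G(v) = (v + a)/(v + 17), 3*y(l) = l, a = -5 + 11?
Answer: 666100/2077 ≈ 320.70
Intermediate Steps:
a = 6
y(l) = l/3
G(v) = (6 + v)/(17 + v) (G(v) = (v + 6)/(v + 17) = (6 + v)/(17 + v))
((-202 + 182)/(-225 + y(5)) + 497)*G(14) = ((-202 + 182)/(-225 + (⅓)*5) + 497)*((6 + 14)/(17 + 14)) = (-20/(-225 + 5/3) + 497)*(20/31) = (-20/(-670/3) + 497)*((1/31)*20) = (-20*(-3/670) + 497)*(20/31) = (6/67 + 497)*(20/31) = (33305/67)*(20/31) = 666100/2077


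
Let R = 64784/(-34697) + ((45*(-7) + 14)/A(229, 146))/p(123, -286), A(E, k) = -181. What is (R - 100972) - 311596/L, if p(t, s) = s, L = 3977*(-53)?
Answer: -2940541401593313061/29122230997574 ≈ -1.0097e+5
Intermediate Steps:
L = -210781
R = -258773257/138163454 (R = 64784/(-34697) + ((45*(-7) + 14)/(-181))/(-286) = 64784*(-1/34697) + ((-315 + 14)*(-1/181))*(-1/286) = -64784/34697 - 301*(-1/181)*(-1/286) = -64784/34697 + (301/181)*(-1/286) = -64784/34697 - 301/51766 = -258773257/138163454 ≈ -1.8729)
(R - 100972) - 311596/L = (-258773257/138163454 - 100972) - 311596/(-210781) = -13950899050545/138163454 - 311596*(-1)/210781 = -13950899050545/138163454 - 1*(-311596/210781) = -13950899050545/138163454 + 311596/210781 = -2940541401593313061/29122230997574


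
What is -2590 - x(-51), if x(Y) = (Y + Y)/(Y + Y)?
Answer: -2591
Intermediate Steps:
x(Y) = 1 (x(Y) = (2*Y)/((2*Y)) = (2*Y)*(1/(2*Y)) = 1)
-2590 - x(-51) = -2590 - 1*1 = -2590 - 1 = -2591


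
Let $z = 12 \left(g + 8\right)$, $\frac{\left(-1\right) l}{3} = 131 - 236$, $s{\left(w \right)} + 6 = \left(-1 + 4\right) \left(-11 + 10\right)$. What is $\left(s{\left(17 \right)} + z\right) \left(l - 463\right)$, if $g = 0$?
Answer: $-12876$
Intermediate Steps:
$s{\left(w \right)} = -9$ ($s{\left(w \right)} = -6 + \left(-1 + 4\right) \left(-11 + 10\right) = -6 + 3 \left(-1\right) = -6 - 3 = -9$)
$l = 315$ ($l = - 3 \left(131 - 236\right) = \left(-3\right) \left(-105\right) = 315$)
$z = 96$ ($z = 12 \left(0 + 8\right) = 12 \cdot 8 = 96$)
$\left(s{\left(17 \right)} + z\right) \left(l - 463\right) = \left(-9 + 96\right) \left(315 - 463\right) = 87 \left(-148\right) = -12876$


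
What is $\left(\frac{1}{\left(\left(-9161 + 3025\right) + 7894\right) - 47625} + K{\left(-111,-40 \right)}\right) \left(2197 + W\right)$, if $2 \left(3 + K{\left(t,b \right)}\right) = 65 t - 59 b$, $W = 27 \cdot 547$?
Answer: $- \frac{1891365345187}{45867} \approx -4.1236 \cdot 10^{7}$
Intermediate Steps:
$W = 14769$
$K{\left(t,b \right)} = -3 - \frac{59 b}{2} + \frac{65 t}{2}$ ($K{\left(t,b \right)} = -3 + \frac{65 t - 59 b}{2} = -3 + \frac{- 59 b + 65 t}{2} = -3 - \left(- \frac{65 t}{2} + \frac{59 b}{2}\right) = -3 - \frac{59 b}{2} + \frac{65 t}{2}$)
$\left(\frac{1}{\left(\left(-9161 + 3025\right) + 7894\right) - 47625} + K{\left(-111,-40 \right)}\right) \left(2197 + W\right) = \left(\frac{1}{\left(\left(-9161 + 3025\right) + 7894\right) - 47625} - \frac{4861}{2}\right) \left(2197 + 14769\right) = \left(\frac{1}{\left(-6136 + 7894\right) - 47625} - \frac{4861}{2}\right) 16966 = \left(\frac{1}{1758 - 47625} - \frac{4861}{2}\right) 16966 = \left(\frac{1}{-45867} - \frac{4861}{2}\right) 16966 = \left(- \frac{1}{45867} - \frac{4861}{2}\right) 16966 = \left(- \frac{222959489}{91734}\right) 16966 = - \frac{1891365345187}{45867}$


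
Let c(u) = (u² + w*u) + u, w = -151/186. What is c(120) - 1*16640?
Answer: -68740/31 ≈ -2217.4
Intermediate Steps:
w = -151/186 (w = -151*1/186 = -151/186 ≈ -0.81183)
c(u) = u² + 35*u/186 (c(u) = (u² - 151*u/186) + u = u² + 35*u/186)
c(120) - 1*16640 = (1/186)*120*(35 + 186*120) - 1*16640 = (1/186)*120*(35 + 22320) - 16640 = (1/186)*120*22355 - 16640 = 447100/31 - 16640 = -68740/31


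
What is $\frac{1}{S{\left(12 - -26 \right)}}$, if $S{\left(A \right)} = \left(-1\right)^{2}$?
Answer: $1$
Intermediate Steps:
$S{\left(A \right)} = 1$
$\frac{1}{S{\left(12 - -26 \right)}} = 1^{-1} = 1$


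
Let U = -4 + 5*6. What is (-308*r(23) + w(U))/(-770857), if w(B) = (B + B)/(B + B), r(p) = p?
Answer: 7083/770857 ≈ 0.0091885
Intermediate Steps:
U = 26 (U = -4 + 30 = 26)
w(B) = 1 (w(B) = (2*B)/((2*B)) = (2*B)*(1/(2*B)) = 1)
(-308*r(23) + w(U))/(-770857) = (-308*23 + 1)/(-770857) = (-7084 + 1)*(-1/770857) = -7083*(-1/770857) = 7083/770857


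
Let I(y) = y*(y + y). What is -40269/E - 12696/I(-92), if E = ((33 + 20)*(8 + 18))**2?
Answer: -366108/474721 ≈ -0.77121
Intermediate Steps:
I(y) = 2*y**2 (I(y) = y*(2*y) = 2*y**2)
E = 1898884 (E = (53*26)**2 = 1378**2 = 1898884)
-40269/E - 12696/I(-92) = -40269/1898884 - 12696/(2*(-92)**2) = -40269*1/1898884 - 12696/(2*8464) = -40269/1898884 - 12696/16928 = -40269/1898884 - 12696*1/16928 = -40269/1898884 - 3/4 = -366108/474721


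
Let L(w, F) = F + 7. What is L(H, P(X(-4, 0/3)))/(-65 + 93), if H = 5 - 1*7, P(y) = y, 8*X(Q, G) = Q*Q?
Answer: 9/28 ≈ 0.32143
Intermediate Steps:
X(Q, G) = Q²/8 (X(Q, G) = (Q*Q)/8 = Q²/8)
H = -2 (H = 5 - 7 = -2)
L(w, F) = 7 + F
L(H, P(X(-4, 0/3)))/(-65 + 93) = (7 + (⅛)*(-4)²)/(-65 + 93) = (7 + (⅛)*16)/28 = (7 + 2)/28 = (1/28)*9 = 9/28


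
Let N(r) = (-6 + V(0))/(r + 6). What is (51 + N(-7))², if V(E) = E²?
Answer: 3249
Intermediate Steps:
N(r) = -6/(6 + r) (N(r) = (-6 + 0²)/(r + 6) = (-6 + 0)/(6 + r) = -6/(6 + r))
(51 + N(-7))² = (51 - 6/(6 - 7))² = (51 - 6/(-1))² = (51 - 6*(-1))² = (51 + 6)² = 57² = 3249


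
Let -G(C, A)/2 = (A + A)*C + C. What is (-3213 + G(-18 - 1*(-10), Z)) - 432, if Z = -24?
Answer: -4397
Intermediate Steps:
G(C, A) = -2*C - 4*A*C (G(C, A) = -2*((A + A)*C + C) = -2*((2*A)*C + C) = -2*(2*A*C + C) = -2*(C + 2*A*C) = -2*C - 4*A*C)
(-3213 + G(-18 - 1*(-10), Z)) - 432 = (-3213 - 2*(-18 - 1*(-10))*(1 + 2*(-24))) - 432 = (-3213 - 2*(-18 + 10)*(1 - 48)) - 432 = (-3213 - 2*(-8)*(-47)) - 432 = (-3213 - 752) - 432 = -3965 - 432 = -4397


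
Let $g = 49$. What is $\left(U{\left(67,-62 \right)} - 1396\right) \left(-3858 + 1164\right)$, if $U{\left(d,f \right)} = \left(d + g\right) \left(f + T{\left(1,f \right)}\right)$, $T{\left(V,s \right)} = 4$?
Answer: $21886056$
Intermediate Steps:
$U{\left(d,f \right)} = \left(4 + f\right) \left(49 + d\right)$ ($U{\left(d,f \right)} = \left(d + 49\right) \left(f + 4\right) = \left(49 + d\right) \left(4 + f\right) = \left(4 + f\right) \left(49 + d\right)$)
$\left(U{\left(67,-62 \right)} - 1396\right) \left(-3858 + 1164\right) = \left(\left(196 + 4 \cdot 67 + 49 \left(-62\right) + 67 \left(-62\right)\right) - 1396\right) \left(-3858 + 1164\right) = \left(\left(196 + 268 - 3038 - 4154\right) - 1396\right) \left(-2694\right) = \left(-6728 - 1396\right) \left(-2694\right) = \left(-8124\right) \left(-2694\right) = 21886056$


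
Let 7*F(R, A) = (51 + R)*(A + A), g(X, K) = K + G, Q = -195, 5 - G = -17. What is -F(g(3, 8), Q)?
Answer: 31590/7 ≈ 4512.9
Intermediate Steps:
G = 22 (G = 5 - 1*(-17) = 5 + 17 = 22)
g(X, K) = 22 + K (g(X, K) = K + 22 = 22 + K)
F(R, A) = 2*A*(51 + R)/7 (F(R, A) = ((51 + R)*(A + A))/7 = ((51 + R)*(2*A))/7 = (2*A*(51 + R))/7 = 2*A*(51 + R)/7)
-F(g(3, 8), Q) = -2*(-195)*(51 + (22 + 8))/7 = -2*(-195)*(51 + 30)/7 = -2*(-195)*81/7 = -1*(-31590/7) = 31590/7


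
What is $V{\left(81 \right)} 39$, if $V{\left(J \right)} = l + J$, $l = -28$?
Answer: $2067$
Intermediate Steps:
$V{\left(J \right)} = -28 + J$
$V{\left(81 \right)} 39 = \left(-28 + 81\right) 39 = 53 \cdot 39 = 2067$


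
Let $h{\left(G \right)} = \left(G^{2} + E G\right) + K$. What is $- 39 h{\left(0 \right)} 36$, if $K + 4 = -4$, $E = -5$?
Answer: $11232$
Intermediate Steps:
$K = -8$ ($K = -4 - 4 = -8$)
$h{\left(G \right)} = -8 + G^{2} - 5 G$ ($h{\left(G \right)} = \left(G^{2} - 5 G\right) - 8 = -8 + G^{2} - 5 G$)
$- 39 h{\left(0 \right)} 36 = - 39 \left(-8 + 0^{2} - 0\right) 36 = - 39 \left(-8 + 0 + 0\right) 36 = \left(-39\right) \left(-8\right) 36 = 312 \cdot 36 = 11232$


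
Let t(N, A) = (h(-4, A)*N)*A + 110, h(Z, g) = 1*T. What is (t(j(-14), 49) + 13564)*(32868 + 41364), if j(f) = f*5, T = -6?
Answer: 2542742928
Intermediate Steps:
j(f) = 5*f
h(Z, g) = -6 (h(Z, g) = 1*(-6) = -6)
t(N, A) = 110 - 6*A*N (t(N, A) = (-6*N)*A + 110 = -6*A*N + 110 = 110 - 6*A*N)
(t(j(-14), 49) + 13564)*(32868 + 41364) = ((110 - 6*49*5*(-14)) + 13564)*(32868 + 41364) = ((110 - 6*49*(-70)) + 13564)*74232 = ((110 + 20580) + 13564)*74232 = (20690 + 13564)*74232 = 34254*74232 = 2542742928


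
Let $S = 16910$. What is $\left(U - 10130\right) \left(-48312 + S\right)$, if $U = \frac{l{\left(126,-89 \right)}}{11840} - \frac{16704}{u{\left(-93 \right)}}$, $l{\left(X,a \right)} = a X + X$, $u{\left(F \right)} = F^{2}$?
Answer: $\frac{113139641411713}{355570} \approx 3.1819 \cdot 10^{8}$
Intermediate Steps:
$l{\left(X,a \right)} = X + X a$ ($l{\left(X,a \right)} = X a + X = X + X a$)
$U = - \frac{2039413}{711140}$ ($U = \frac{126 \left(1 - 89\right)}{11840} - \frac{16704}{\left(-93\right)^{2}} = 126 \left(-88\right) \frac{1}{11840} - \frac{16704}{8649} = \left(-11088\right) \frac{1}{11840} - \frac{1856}{961} = - \frac{693}{740} - \frac{1856}{961} = - \frac{2039413}{711140} \approx -2.8678$)
$\left(U - 10130\right) \left(-48312 + S\right) = \left(- \frac{2039413}{711140} - 10130\right) \left(-48312 + 16910\right) = \left(- \frac{7205887613}{711140}\right) \left(-31402\right) = \frac{113139641411713}{355570}$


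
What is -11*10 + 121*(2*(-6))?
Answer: -1562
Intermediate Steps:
-11*10 + 121*(2*(-6)) = -110 + 121*(-12) = -110 - 1452 = -1562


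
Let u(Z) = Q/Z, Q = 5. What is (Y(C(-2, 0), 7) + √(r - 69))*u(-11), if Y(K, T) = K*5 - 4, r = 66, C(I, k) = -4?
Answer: 120/11 - 5*I*√3/11 ≈ 10.909 - 0.7873*I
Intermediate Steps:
Y(K, T) = -4 + 5*K (Y(K, T) = 5*K - 4 = -4 + 5*K)
u(Z) = 5/Z
(Y(C(-2, 0), 7) + √(r - 69))*u(-11) = ((-4 + 5*(-4)) + √(66 - 69))*(5/(-11)) = ((-4 - 20) + √(-3))*(5*(-1/11)) = (-24 + I*√3)*(-5/11) = 120/11 - 5*I*√3/11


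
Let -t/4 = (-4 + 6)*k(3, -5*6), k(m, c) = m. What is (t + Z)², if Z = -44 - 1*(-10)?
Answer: 3364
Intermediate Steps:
Z = -34 (Z = -44 + 10 = -34)
t = -24 (t = -4*(-4 + 6)*3 = -8*3 = -4*6 = -24)
(t + Z)² = (-24 - 34)² = (-58)² = 3364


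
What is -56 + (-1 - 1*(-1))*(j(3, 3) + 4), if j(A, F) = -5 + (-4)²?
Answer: -56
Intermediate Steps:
j(A, F) = 11 (j(A, F) = -5 + 16 = 11)
-56 + (-1 - 1*(-1))*(j(3, 3) + 4) = -56 + (-1 - 1*(-1))*(11 + 4) = -56 + (-1 + 1)*15 = -56 + 0*15 = -56 + 0 = -56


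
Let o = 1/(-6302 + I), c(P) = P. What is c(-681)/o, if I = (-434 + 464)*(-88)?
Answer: 6089502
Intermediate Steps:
I = -2640 (I = 30*(-88) = -2640)
o = -1/8942 (o = 1/(-6302 - 2640) = 1/(-8942) = -1/8942 ≈ -0.00011183)
c(-681)/o = -681/(-1/8942) = -681*(-8942) = 6089502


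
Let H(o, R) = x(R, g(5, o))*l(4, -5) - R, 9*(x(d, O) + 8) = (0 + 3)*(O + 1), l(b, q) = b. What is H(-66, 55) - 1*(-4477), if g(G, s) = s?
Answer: 12910/3 ≈ 4303.3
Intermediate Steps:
x(d, O) = -23/3 + O/3 (x(d, O) = -8 + ((0 + 3)*(O + 1))/9 = -8 + (3*(1 + O))/9 = -8 + (3 + 3*O)/9 = -8 + (⅓ + O/3) = -23/3 + O/3)
H(o, R) = -92/3 - R + 4*o/3 (H(o, R) = (-23/3 + o/3)*4 - R = (-92/3 + 4*o/3) - R = -92/3 - R + 4*o/3)
H(-66, 55) - 1*(-4477) = (-92/3 - 1*55 + (4/3)*(-66)) - 1*(-4477) = (-92/3 - 55 - 88) + 4477 = -521/3 + 4477 = 12910/3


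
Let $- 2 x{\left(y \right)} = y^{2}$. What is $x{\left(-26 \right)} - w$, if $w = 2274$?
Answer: $-2612$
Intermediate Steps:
$x{\left(y \right)} = - \frac{y^{2}}{2}$
$x{\left(-26 \right)} - w = - \frac{\left(-26\right)^{2}}{2} - 2274 = \left(- \frac{1}{2}\right) 676 - 2274 = -338 - 2274 = -2612$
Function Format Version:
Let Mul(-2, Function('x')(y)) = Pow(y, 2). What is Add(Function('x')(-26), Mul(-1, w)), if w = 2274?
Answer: -2612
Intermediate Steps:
Function('x')(y) = Mul(Rational(-1, 2), Pow(y, 2))
Add(Function('x')(-26), Mul(-1, w)) = Add(Mul(Rational(-1, 2), Pow(-26, 2)), Mul(-1, 2274)) = Add(Mul(Rational(-1, 2), 676), -2274) = Add(-338, -2274) = -2612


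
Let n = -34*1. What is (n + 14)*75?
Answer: -1500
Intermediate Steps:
n = -34
(n + 14)*75 = (-34 + 14)*75 = -20*75 = -1500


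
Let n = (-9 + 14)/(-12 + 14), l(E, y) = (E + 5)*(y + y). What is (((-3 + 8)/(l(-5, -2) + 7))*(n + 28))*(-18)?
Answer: -2745/7 ≈ -392.14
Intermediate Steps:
l(E, y) = 2*y*(5 + E) (l(E, y) = (5 + E)*(2*y) = 2*y*(5 + E))
n = 5/2 ≈ 2.5000
(((-3 + 8)/(l(-5, -2) + 7))*(n + 28))*(-18) = (((-3 + 8)/(2*(-2)*(5 - 5) + 7))*(5/2 + 28))*(-18) = ((5/(2*(-2)*0 + 7))*(61/2))*(-18) = ((5/(0 + 7))*(61/2))*(-18) = ((5/7)*(61/2))*(-18) = (305/14)*(-18) = -2745/7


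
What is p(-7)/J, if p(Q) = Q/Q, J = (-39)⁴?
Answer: 1/2313441 ≈ 4.3226e-7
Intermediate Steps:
J = 2313441
p(Q) = 1
p(-7)/J = 1/2313441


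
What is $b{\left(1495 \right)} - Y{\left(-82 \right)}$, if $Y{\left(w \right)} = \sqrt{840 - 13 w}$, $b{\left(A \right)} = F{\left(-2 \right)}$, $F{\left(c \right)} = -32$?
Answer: $-32 - \sqrt{1906} \approx -75.658$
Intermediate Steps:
$b{\left(A \right)} = -32$
$b{\left(1495 \right)} - Y{\left(-82 \right)} = -32 - \sqrt{840 - -1066} = -32 - \sqrt{840 + 1066} = -32 - \sqrt{1906}$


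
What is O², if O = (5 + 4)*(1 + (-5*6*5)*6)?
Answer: 65464281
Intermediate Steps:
O = -8091 (O = 9*(1 - 30*5*6) = 9*(1 - 150*6) = 9*(1 - 900) = 9*(-899) = -8091)
O² = (-8091)² = 65464281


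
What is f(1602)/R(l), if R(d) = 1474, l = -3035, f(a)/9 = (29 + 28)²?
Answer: 29241/1474 ≈ 19.838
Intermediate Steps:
f(a) = 29241 (f(a) = 9*(29 + 28)² = 9*57² = 9*3249 = 29241)
f(1602)/R(l) = 29241/1474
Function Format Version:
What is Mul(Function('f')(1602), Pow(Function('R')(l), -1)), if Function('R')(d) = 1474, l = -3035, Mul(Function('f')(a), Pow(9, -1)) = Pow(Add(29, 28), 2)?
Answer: Rational(29241, 1474) ≈ 19.838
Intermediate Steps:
Function('f')(a) = 29241 (Function('f')(a) = Mul(9, Pow(Add(29, 28), 2)) = Mul(9, Pow(57, 2)) = Mul(9, 3249) = 29241)
Mul(Function('f')(1602), Pow(Function('R')(l), -1)) = Mul(29241, Pow(1474, -1)) = Mul(29241, Rational(1, 1474)) = Rational(29241, 1474)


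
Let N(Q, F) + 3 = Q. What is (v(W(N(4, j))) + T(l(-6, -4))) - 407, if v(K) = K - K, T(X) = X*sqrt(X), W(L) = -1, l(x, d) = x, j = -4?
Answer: -407 - 6*I*sqrt(6) ≈ -407.0 - 14.697*I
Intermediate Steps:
N(Q, F) = -3 + Q
T(X) = X**(3/2)
v(K) = 0
(v(W(N(4, j))) + T(l(-6, -4))) - 407 = (0 + (-6)**(3/2)) - 407 = (0 - 6*I*sqrt(6)) - 407 = -6*I*sqrt(6) - 407 = -407 - 6*I*sqrt(6)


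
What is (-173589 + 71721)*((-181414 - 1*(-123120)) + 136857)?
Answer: -8003055684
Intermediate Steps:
(-173589 + 71721)*((-181414 - 1*(-123120)) + 136857) = -101868*((-181414 + 123120) + 136857) = -101868*(-58294 + 136857) = -101868*78563 = -8003055684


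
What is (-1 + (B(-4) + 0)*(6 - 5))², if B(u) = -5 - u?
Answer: 4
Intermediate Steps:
(-1 + (B(-4) + 0)*(6 - 5))² = (-1 + ((-5 - 1*(-4)) + 0)*(6 - 5))² = (-1 + ((-5 + 4) + 0)*1)² = (-1 + (-1 + 0)*1)² = (-1 - 1*1)² = (-1 - 1)² = (-2)² = 4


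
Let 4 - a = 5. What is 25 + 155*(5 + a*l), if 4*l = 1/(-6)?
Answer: 19355/24 ≈ 806.46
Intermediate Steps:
a = -1 (a = 4 - 1*5 = 4 - 5 = -1)
l = -1/24 (l = (¼)/(-6) = (¼)*(-⅙) = -1/24 ≈ -0.041667)
25 + 155*(5 + a*l) = 25 + 155*(5 - 1*(-1/24)) = 25 + 155*(5 + 1/24) = 25 + 155*(121/24) = 25 + 18755/24 = 19355/24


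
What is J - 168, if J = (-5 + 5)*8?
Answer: -168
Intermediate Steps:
J = 0 (J = 0*8 = 0)
J - 168 = 0 - 168 = -168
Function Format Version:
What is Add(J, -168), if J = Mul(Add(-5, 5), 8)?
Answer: -168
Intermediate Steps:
J = 0 (J = Mul(0, 8) = 0)
Add(J, -168) = Add(0, -168) = -168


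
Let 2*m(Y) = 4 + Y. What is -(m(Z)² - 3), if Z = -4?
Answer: 3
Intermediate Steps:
m(Y) = 2 + Y/2 (m(Y) = (4 + Y)/2 = 2 + Y/2)
-(m(Z)² - 3) = -((2 + (½)*(-4))² - 3) = -((2 - 2)² - 3) = -(0² - 3) = -(0 - 3) = -1*(-3) = 3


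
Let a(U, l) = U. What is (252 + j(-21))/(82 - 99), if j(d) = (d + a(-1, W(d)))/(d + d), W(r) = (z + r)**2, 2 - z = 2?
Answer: -5303/357 ≈ -14.854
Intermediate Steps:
z = 0 (z = 2 - 1*2 = 2 - 2 = 0)
W(r) = r**2 (W(r) = (0 + r)**2 = r**2)
j(d) = (-1 + d)/(2*d) (j(d) = (d - 1)/(d + d) = (-1 + d)/((2*d)) = (-1 + d)*(1/(2*d)) = (-1 + d)/(2*d))
(252 + j(-21))/(82 - 99) = (252 + (1/2)*(-1 - 21)/(-21))/(82 - 99) = (252 + (1/2)*(-1/21)*(-22))/(-17) = (252 + 11/21)*(-1/17) = (5303/21)*(-1/17) = -5303/357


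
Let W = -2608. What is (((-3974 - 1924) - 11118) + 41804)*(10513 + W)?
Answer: 195949140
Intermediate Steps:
(((-3974 - 1924) - 11118) + 41804)*(10513 + W) = (((-3974 - 1924) - 11118) + 41804)*(10513 - 2608) = ((-5898 - 11118) + 41804)*7905 = (-17016 + 41804)*7905 = 24788*7905 = 195949140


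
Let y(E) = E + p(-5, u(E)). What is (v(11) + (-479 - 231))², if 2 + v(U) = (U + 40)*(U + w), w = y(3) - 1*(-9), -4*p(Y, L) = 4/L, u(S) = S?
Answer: 197136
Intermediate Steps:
p(Y, L) = -1/L
y(E) = E - 1/E
w = 35/3 (w = (3 - 1/3) - 1*(-9) = (3 - 1*⅓) + 9 = (3 - ⅓) + 9 = 8/3 + 9 = 35/3 ≈ 11.667)
v(U) = -2 + (40 + U)*(35/3 + U) (v(U) = -2 + (U + 40)*(U + 35/3) = -2 + (40 + U)*(35/3 + U))
(v(11) + (-479 - 231))² = ((1394/3 + 11² + (155/3)*11) + (-479 - 231))² = ((1394/3 + 121 + 1705/3) - 710)² = (1154 - 710)² = 444² = 197136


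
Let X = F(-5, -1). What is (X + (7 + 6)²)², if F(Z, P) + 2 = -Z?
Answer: 29584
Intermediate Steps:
F(Z, P) = -2 - Z
X = 3 (X = -2 - 1*(-5) = -2 + 5 = 3)
(X + (7 + 6)²)² = (3 + (7 + 6)²)² = (3 + 13²)² = (3 + 169)² = 172² = 29584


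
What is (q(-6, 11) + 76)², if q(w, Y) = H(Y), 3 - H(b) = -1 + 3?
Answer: 5929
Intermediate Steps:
H(b) = 1 (H(b) = 3 - (-1 + 3) = 3 - 1*2 = 3 - 2 = 1)
q(w, Y) = 1
(q(-6, 11) + 76)² = (1 + 76)² = 77² = 5929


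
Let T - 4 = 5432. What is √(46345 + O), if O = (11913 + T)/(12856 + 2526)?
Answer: √10965768410098/15382 ≈ 215.28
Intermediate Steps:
T = 5436 (T = 4 + 5432 = 5436)
O = 17349/15382 (O = (11913 + 5436)/(12856 + 2526) = 17349/15382 ≈ 1.1279)
√(46345 + O) = √(46345 + 17349/15382) = √(712896139/15382) = √10965768410098/15382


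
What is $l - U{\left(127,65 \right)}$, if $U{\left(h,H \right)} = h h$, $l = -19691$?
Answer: $-35820$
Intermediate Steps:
$U{\left(h,H \right)} = h^{2}$
$l - U{\left(127,65 \right)} = -19691 - 127^{2} = -19691 - 16129 = -35820$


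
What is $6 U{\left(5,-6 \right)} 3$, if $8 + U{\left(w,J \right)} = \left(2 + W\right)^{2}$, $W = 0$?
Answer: $-72$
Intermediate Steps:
$U{\left(w,J \right)} = -4$ ($U{\left(w,J \right)} = -8 + \left(2 + 0\right)^{2} = -8 + 2^{2} = -8 + 4 = -4$)
$6 U{\left(5,-6 \right)} 3 = 6 \left(-4\right) 3 = \left(-24\right) 3 = -72$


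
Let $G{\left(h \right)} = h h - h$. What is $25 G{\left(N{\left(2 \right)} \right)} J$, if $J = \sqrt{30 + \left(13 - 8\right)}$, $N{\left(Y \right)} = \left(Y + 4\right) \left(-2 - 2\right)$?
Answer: $15000 \sqrt{35} \approx 88741.0$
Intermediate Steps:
$N{\left(Y \right)} = -16 - 4 Y$ ($N{\left(Y \right)} = \left(4 + Y\right) \left(-4\right) = -16 - 4 Y$)
$G{\left(h \right)} = h^{2} - h$
$J = \sqrt{35}$ ($J = \sqrt{30 + 5} = \sqrt{35} \approx 5.9161$)
$25 G{\left(N{\left(2 \right)} \right)} J = 25 \left(-16 - 8\right) \left(-1 - 24\right) \sqrt{35} = 25 - 24 \left(-1 - 24\right) \sqrt{35} = 25 \left(-24\right) \left(-25\right) \sqrt{35} = 25 \cdot 600 \sqrt{35} = 15000 \sqrt{35}$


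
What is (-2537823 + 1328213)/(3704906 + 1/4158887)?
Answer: -5030631304070/15408285399623 ≈ -0.32649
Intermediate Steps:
(-2537823 + 1328213)/(3704906 + 1/4158887) = -1209610/(3704906 + 1/4158887) = -1209610/15408285399623/4158887 = -1209610*4158887/15408285399623 = -5030631304070/15408285399623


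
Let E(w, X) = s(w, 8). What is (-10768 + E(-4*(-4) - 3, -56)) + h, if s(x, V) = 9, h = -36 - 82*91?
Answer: -18257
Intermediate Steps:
h = -7498 (h = -36 - 7462 = -7498)
E(w, X) = 9
(-10768 + E(-4*(-4) - 3, -56)) + h = (-10768 + 9) - 7498 = -10759 - 7498 = -18257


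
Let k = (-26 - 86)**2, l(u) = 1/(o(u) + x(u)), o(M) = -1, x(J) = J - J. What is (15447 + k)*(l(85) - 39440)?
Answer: -1103993031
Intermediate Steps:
x(J) = 0
l(u) = -1 (l(u) = 1/(-1 + 0) = 1/(-1) = -1)
k = 12544 (k = (-112)**2 = 12544)
(15447 + k)*(l(85) - 39440) = (15447 + 12544)*(-1 - 39440) = 27991*(-39441) = -1103993031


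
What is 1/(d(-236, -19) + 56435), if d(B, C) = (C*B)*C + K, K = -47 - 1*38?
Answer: -1/28846 ≈ -3.4667e-5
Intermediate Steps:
K = -85 (K = -47 - 38 = -85)
d(B, C) = -85 + B*C² (d(B, C) = (C*B)*C - 85 = (B*C)*C - 85 = B*C² - 85 = -85 + B*C²)
1/(d(-236, -19) + 56435) = 1/((-85 - 236*(-19)²) + 56435) = 1/((-85 - 236*361) + 56435) = 1/((-85 - 85196) + 56435) = 1/(-85281 + 56435) = 1/(-28846) = -1/28846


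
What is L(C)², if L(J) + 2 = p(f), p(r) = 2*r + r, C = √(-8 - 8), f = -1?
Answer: 25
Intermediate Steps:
C = 4*I (C = √(-16) = 4*I ≈ 4.0*I)
p(r) = 3*r
L(J) = -5 (L(J) = -2 + 3*(-1) = -2 - 3 = -5)
L(C)² = (-5)² = 25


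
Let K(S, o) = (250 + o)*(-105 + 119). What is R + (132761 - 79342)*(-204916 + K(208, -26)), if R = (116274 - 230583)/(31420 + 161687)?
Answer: -693826101385683/64369 ≈ -1.0779e+10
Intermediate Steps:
K(S, o) = 3500 + 14*o (K(S, o) = (250 + o)*14 = 3500 + 14*o)
R = -38103/64369 (R = -114309/193107 = -114309*1/193107 = -38103/64369 ≈ -0.59195)
R + (132761 - 79342)*(-204916 + K(208, -26)) = -38103/64369 + (132761 - 79342)*(-204916 + (3500 + 14*(-26))) = -38103/64369 + 53419*(-204916 + (3500 - 364)) = -38103/64369 + 53419*(-204916 + 3136) = -38103/64369 + 53419*(-201780) = -38103/64369 - 10778885820 = -693826101385683/64369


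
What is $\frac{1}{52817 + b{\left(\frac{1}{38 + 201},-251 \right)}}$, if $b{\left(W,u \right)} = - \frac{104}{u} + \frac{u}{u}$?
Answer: $\frac{251}{13257422} \approx 1.8933 \cdot 10^{-5}$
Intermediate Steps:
$b{\left(W,u \right)} = 1 - \frac{104}{u}$ ($b{\left(W,u \right)} = - \frac{104}{u} + 1 = 1 - \frac{104}{u}$)
$\frac{1}{52817 + b{\left(\frac{1}{38 + 201},-251 \right)}} = \frac{1}{52817 + \frac{-104 - 251}{-251}} = \frac{1}{52817 - - \frac{355}{251}} = \frac{1}{52817 + \frac{355}{251}} = \frac{1}{\frac{13257422}{251}} = \frac{251}{13257422}$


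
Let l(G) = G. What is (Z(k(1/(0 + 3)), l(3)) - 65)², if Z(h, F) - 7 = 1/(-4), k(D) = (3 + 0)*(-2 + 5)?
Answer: 54289/16 ≈ 3393.1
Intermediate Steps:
k(D) = 9 (k(D) = 3*3 = 9)
Z(h, F) = 27/4 (Z(h, F) = 7 + 1/(-4) = 7 - ¼ = 27/4)
(Z(k(1/(0 + 3)), l(3)) - 65)² = (27/4 - 65)² = (-233/4)² = 54289/16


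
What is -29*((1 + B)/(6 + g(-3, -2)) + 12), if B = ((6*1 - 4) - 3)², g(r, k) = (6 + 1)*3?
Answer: -9454/27 ≈ -350.15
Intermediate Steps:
g(r, k) = 21 (g(r, k) = 7*3 = 21)
B = 1 (B = ((6 - 4) - 3)² = (2 - 3)² = (-1)² = 1)
-29*((1 + B)/(6 + g(-3, -2)) + 12) = -29*((1 + 1)/(6 + 21) + 12) = -29*(2/27 + 12) = -29*326/27 = -9454/27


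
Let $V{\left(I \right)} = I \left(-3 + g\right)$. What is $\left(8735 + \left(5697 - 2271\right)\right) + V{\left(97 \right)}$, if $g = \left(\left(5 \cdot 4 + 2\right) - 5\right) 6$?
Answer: $21764$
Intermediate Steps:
$g = 102$ ($g = \left(\left(20 + 2\right) - 5\right) 6 = \left(22 - 5\right) 6 = 17 \cdot 6 = 102$)
$V{\left(I \right)} = 99 I$ ($V{\left(I \right)} = I \left(-3 + 102\right) = I 99 = 99 I$)
$\left(8735 + \left(5697 - 2271\right)\right) + V{\left(97 \right)} = \left(8735 + \left(5697 - 2271\right)\right) + 99 \cdot 97 = \left(8735 + \left(5697 - 2271\right)\right) + 9603 = \left(8735 + 3426\right) + 9603 = 12161 + 9603 = 21764$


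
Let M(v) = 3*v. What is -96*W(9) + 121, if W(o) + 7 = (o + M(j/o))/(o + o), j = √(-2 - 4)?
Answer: 745 - 16*I*√6/9 ≈ 745.0 - 4.3546*I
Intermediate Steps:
j = I*√6 (j = √(-6) = I*√6 ≈ 2.4495*I)
W(o) = -7 + (o + 3*I*√6/o)/(2*o) (W(o) = -7 + (o + 3*((I*√6)/o))/(o + o) = -7 + (o + 3*(I*√6/o))/((2*o)) = -7 + (o + 3*I*√6/o)*(1/(2*o)) = -7 + (o + 3*I*√6/o)/(2*o))
-96*W(9) + 121 = -96*(-13/2 + (3/2)*I*√6/9²) + 121 = -96*(-13/2 + (3/2)*I*√6*(1/81)) + 121 = -96*(-13/2 + I*√6/54) + 121 = (624 - 16*I*√6/9) + 121 = 745 - 16*I*√6/9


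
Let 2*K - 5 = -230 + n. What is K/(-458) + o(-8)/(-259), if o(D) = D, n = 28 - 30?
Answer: 66121/237244 ≈ 0.27870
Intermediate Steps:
n = -2
K = -227/2 (K = 5/2 + (-230 - 2)/2 = 5/2 + (½)*(-232) = 5/2 - 116 = -227/2 ≈ -113.50)
K/(-458) + o(-8)/(-259) = -227/2/(-458) - 8/(-259) = -227/2*(-1/458) - 8*(-1/259) = 227/916 + 8/259 = 66121/237244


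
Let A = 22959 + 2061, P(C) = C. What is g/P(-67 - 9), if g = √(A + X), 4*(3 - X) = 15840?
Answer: -√21063/76 ≈ -1.9096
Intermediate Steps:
A = 25020
X = -3957 (X = 3 - ¼*15840 = 3 - 3960 = -3957)
g = √21063 (g = √(25020 - 3957) = √21063 ≈ 145.13)
g/P(-67 - 9) = √21063/(-67 - 9) = √21063/(-76) = √21063*(-1/76) = -√21063/76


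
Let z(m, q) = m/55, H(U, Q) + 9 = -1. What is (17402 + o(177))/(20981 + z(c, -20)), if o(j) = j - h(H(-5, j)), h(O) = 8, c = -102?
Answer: 966405/1153853 ≈ 0.83755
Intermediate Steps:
H(U, Q) = -10 (H(U, Q) = -9 - 1 = -10)
z(m, q) = m/55 (z(m, q) = m*(1/55) = m/55)
o(j) = -8 + j (o(j) = j - 1*8 = j - 8 = -8 + j)
(17402 + o(177))/(20981 + z(c, -20)) = (17402 + (-8 + 177))/(20981 + (1/55)*(-102)) = (17402 + 169)/(20981 - 102/55) = 17571/(1153853/55) = 17571*(55/1153853) = 966405/1153853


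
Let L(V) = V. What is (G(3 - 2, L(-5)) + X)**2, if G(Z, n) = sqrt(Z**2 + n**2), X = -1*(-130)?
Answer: (130 + sqrt(26))**2 ≈ 18252.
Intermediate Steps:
X = 130
(G(3 - 2, L(-5)) + X)**2 = (sqrt((3 - 2)**2 + (-5)**2) + 130)**2 = (sqrt(1**2 + 25) + 130)**2 = (sqrt(1 + 25) + 130)**2 = (sqrt(26) + 130)**2 = (130 + sqrt(26))**2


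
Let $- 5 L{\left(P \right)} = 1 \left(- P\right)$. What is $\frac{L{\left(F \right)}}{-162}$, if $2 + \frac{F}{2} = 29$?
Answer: $- \frac{1}{15} \approx -0.066667$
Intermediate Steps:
$F = 54$ ($F = -4 + 2 \cdot 29 = -4 + 58 = 54$)
$L{\left(P \right)} = \frac{P}{5}$ ($L{\left(P \right)} = - \frac{1 \left(- P\right)}{5} = - \frac{\left(-1\right) P}{5} = \frac{P}{5}$)
$\frac{L{\left(F \right)}}{-162} = \frac{\frac{1}{5} \cdot 54}{-162} = \frac{54}{5} \left(- \frac{1}{162}\right) = - \frac{1}{15}$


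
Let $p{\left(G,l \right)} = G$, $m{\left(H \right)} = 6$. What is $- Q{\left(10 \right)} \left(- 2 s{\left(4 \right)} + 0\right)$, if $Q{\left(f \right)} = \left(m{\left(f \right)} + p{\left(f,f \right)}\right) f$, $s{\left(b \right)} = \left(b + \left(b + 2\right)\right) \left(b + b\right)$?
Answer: $25600$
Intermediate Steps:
$s{\left(b \right)} = 2 b \left(2 + 2 b\right)$ ($s{\left(b \right)} = \left(b + \left(2 + b\right)\right) 2 b = \left(2 + 2 b\right) 2 b = 2 b \left(2 + 2 b\right)$)
$Q{\left(f \right)} = f \left(6 + f\right)$ ($Q{\left(f \right)} = \left(6 + f\right) f = f \left(6 + f\right)$)
$- Q{\left(10 \right)} \left(- 2 s{\left(4 \right)} + 0\right) = - 10 \left(6 + 10\right) \left(- 2 \cdot 4 \cdot 4 \left(1 + 4\right) + 0\right) = - 10 \cdot 16 \left(- 2 \cdot 4 \cdot 4 \cdot 5 + 0\right) = - 160 \left(\left(-2\right) 80 + 0\right) = - 160 \left(-160 + 0\right) = - 160 \left(-160\right) = \left(-1\right) \left(-25600\right) = 25600$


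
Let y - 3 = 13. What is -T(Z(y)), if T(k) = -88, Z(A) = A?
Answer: 88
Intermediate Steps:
y = 16 (y = 3 + 13 = 16)
-T(Z(y)) = -1*(-88) = 88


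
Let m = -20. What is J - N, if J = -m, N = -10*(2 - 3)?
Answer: 10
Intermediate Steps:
N = 10 (N = -10*(-1) = 10)
J = 20 (J = -1*(-20) = 20)
J - N = 20 - 1*10 = 20 - 10 = 10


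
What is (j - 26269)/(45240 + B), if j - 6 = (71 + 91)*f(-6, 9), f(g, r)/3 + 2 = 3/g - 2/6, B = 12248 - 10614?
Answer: -13820/23437 ≈ -0.58967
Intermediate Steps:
B = 1634
f(g, r) = -7 + 9/g (f(g, r) = -6 + 3*(3/g - 2/6) = -6 + 3*(3/g - 2*1/6) = -6 + 3*(3/g - 1/3) = -6 + 3*(-1/3 + 3/g) = -6 + (-1 + 9/g) = -7 + 9/g)
j = -1371 (j = 6 + (71 + 91)*(-7 + 9/(-6)) = 6 + 162*(-7 + 9*(-1/6)) = 6 + 162*(-7 - 3/2) = 6 + 162*(-17/2) = 6 - 1377 = -1371)
(j - 26269)/(45240 + B) = (-1371 - 26269)/(45240 + 1634) = -27640/46874 = -27640*1/46874 = -13820/23437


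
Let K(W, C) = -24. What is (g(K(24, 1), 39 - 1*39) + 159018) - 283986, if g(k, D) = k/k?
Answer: -124967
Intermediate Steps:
g(k, D) = 1
(g(K(24, 1), 39 - 1*39) + 159018) - 283986 = (1 + 159018) - 283986 = 159019 - 283986 = -124967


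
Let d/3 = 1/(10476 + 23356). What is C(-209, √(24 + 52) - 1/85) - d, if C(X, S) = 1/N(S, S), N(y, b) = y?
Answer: 1228423/18577117368 + 14450*√19/549099 ≈ 0.11477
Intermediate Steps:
d = 3/33832 (d = 3/(10476 + 23356) = 3/33832 ≈ 8.8673e-5)
C(X, S) = 1/S
C(-209, √(24 + 52) - 1/85) - d = 1/(√(24 + 52) - 1/85) - 1*3/33832 = 1/(√76 - 1*1/85) - 3/33832 = 1/(2*√19 - 1/85) - 3/33832 = 1/(-1/85 + 2*√19) - 3/33832 = -3/33832 + 1/(-1/85 + 2*√19)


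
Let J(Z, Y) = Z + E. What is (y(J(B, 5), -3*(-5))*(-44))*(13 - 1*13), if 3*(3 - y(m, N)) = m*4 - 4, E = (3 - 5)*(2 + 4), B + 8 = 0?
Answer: 0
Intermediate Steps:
B = -8 (B = -8 + 0 = -8)
E = -12 (E = -2*6 = -12)
J(Z, Y) = -12 + Z (J(Z, Y) = Z - 12 = -12 + Z)
y(m, N) = 13/3 - 4*m/3 (y(m, N) = 3 - (m*4 - 4)/3 = 3 - (4*m - 4)/3 = 3 - (-4 + 4*m)/3 = 3 + (4/3 - 4*m/3) = 13/3 - 4*m/3)
(y(J(B, 5), -3*(-5))*(-44))*(13 - 1*13) = ((13/3 - 4*(-12 - 8)/3)*(-44))*(13 - 1*13) = ((13/3 - 4/3*(-20))*(-44))*(13 - 13) = ((13/3 + 80/3)*(-44))*0 = (31*(-44))*0 = -1364*0 = 0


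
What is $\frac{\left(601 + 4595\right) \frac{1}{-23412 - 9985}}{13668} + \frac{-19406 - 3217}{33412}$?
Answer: $- \frac{860574904405}{1270965182396} \approx -0.6771$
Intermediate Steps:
$\frac{\left(601 + 4595\right) \frac{1}{-23412 - 9985}}{13668} + \frac{-19406 - 3217}{33412} = \frac{5196}{-33397} \cdot \frac{1}{13668} + \left(-19406 - 3217\right) \frac{1}{33412} = 5196 \left(- \frac{1}{33397}\right) \frac{1}{13668} - \frac{22623}{33412} = \left(- \frac{5196}{33397}\right) \frac{1}{13668} - \frac{22623}{33412} = - \frac{433}{38039183} - \frac{22623}{33412} = - \frac{860574904405}{1270965182396}$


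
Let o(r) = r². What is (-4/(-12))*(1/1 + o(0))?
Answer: ⅓ ≈ 0.33333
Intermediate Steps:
(-4/(-12))*(1/1 + o(0)) = (-4/(-12))*(1/1 + 0²) = (-4*(-1/12))*(1 + 0) = (⅓)*1 = ⅓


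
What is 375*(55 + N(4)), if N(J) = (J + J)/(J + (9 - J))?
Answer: 62875/3 ≈ 20958.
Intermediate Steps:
N(J) = 2*J/9 (N(J) = (2*J)/9 = (2*J)*(⅑) = 2*J/9)
375*(55 + N(4)) = 375*(55 + (2/9)*4) = 375*(55 + 8/9) = 375*(503/9) = 62875/3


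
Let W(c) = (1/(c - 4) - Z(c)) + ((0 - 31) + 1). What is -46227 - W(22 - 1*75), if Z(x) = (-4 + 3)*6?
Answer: -2633570/57 ≈ -46203.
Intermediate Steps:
Z(x) = -6 (Z(x) = -1*6 = -6)
W(c) = -24 + 1/(-4 + c) (W(c) = (1/(c - 4) - 1*(-6)) + ((0 - 31) + 1) = (1/(-4 + c) + 6) + (-31 + 1) = (6 + 1/(-4 + c)) - 30 = -24 + 1/(-4 + c))
-46227 - W(22 - 1*75) = -46227 - (97 - 24*(22 - 1*75))/(-4 + (22 - 1*75)) = -46227 - (97 - 24*(22 - 75))/(-4 + (22 - 75)) = -46227 - (97 - 24*(-53))/(-4 - 53) = -46227 - (97 + 1272)/(-57) = -46227 - (-1)*1369/57 = -46227 - 1*(-1369/57) = -46227 + 1369/57 = -2633570/57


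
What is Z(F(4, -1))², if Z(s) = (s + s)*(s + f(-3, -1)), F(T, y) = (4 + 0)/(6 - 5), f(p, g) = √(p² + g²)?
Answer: 1664 + 512*√10 ≈ 3283.1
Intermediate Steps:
f(p, g) = √(g² + p²)
F(T, y) = 4 (F(T, y) = 4/1 = 4*1 = 4)
Z(s) = 2*s*(s + √10) (Z(s) = (s + s)*(s + √((-1)² + (-3)²)) = (2*s)*(s + √(1 + 9)) = (2*s)*(s + √10) = 2*s*(s + √10))
Z(F(4, -1))² = (2*4*(4 + √10))² = (32 + 8*√10)²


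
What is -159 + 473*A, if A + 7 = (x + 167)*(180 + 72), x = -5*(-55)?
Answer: 52681162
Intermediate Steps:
x = 275
A = 111377 (A = -7 + (275 + 167)*(180 + 72) = -7 + 442*252 = -7 + 111384 = 111377)
-159 + 473*A = -159 + 473*111377 = -159 + 52681321 = 52681162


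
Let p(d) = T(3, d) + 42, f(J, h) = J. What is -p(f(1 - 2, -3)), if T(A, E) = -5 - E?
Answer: -38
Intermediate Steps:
p(d) = 37 - d (p(d) = (-5 - d) + 42 = 37 - d)
-p(f(1 - 2, -3)) = -(37 - (1 - 2)) = -(37 - 1*(-1)) = -(37 + 1) = -1*38 = -38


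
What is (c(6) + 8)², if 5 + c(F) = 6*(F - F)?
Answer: 9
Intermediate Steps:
c(F) = -5 (c(F) = -5 + 6*(F - F) = -5 + 6*0 = -5 + 0 = -5)
(c(6) + 8)² = (-5 + 8)² = 3² = 9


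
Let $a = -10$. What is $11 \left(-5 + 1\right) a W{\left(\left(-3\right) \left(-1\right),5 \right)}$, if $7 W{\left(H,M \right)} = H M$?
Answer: $\frac{6600}{7} \approx 942.86$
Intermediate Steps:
$W{\left(H,M \right)} = \frac{H M}{7}$
$11 \left(-5 + 1\right) a W{\left(\left(-3\right) \left(-1\right),5 \right)} = 11 \left(-5 + 1\right) \left(-10\right) \frac{1}{7} \left(\left(-3\right) \left(-1\right)\right) 5 = 11 \left(-4\right) \left(-10\right) \frac{1}{7} \cdot 3 \cdot 5 = \left(-44\right) \left(-10\right) \frac{15}{7} = 440 \cdot \frac{15}{7} = \frac{6600}{7}$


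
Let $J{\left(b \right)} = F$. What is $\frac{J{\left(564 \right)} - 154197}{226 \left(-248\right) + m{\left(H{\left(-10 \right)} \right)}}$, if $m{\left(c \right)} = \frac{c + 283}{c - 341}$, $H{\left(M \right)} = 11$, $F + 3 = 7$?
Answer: $\frac{8480615}{3082689} \approx 2.751$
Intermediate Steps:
$F = 4$ ($F = -3 + 7 = 4$)
$J{\left(b \right)} = 4$
$m{\left(c \right)} = \frac{283 + c}{-341 + c}$
$\frac{J{\left(564 \right)} - 154197}{226 \left(-248\right) + m{\left(H{\left(-10 \right)} \right)}} = \frac{4 - 154197}{226 \left(-248\right) + \frac{283 + 11}{-341 + 11}} = - \frac{154193}{-56048 + \frac{1}{-330} \cdot 294} = - \frac{154193}{-56048 - \frac{49}{55}} = - \frac{154193}{- \frac{3082689}{55}} = \left(-154193\right) \left(- \frac{55}{3082689}\right) = \frac{8480615}{3082689}$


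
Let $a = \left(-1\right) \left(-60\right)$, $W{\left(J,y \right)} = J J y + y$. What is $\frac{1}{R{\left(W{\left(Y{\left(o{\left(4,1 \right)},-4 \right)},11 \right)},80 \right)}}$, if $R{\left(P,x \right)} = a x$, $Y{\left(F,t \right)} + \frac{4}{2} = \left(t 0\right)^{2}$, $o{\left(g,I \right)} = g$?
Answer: $\frac{1}{4800} \approx 0.00020833$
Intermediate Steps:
$Y{\left(F,t \right)} = -2$ ($Y{\left(F,t \right)} = -2 + \left(t 0\right)^{2} = -2 + 0^{2} = -2 + 0 = -2$)
$W{\left(J,y \right)} = y + y J^{2}$ ($W{\left(J,y \right)} = J^{2} y + y = y J^{2} + y = y + y J^{2}$)
$a = 60$
$R{\left(P,x \right)} = 60 x$
$\frac{1}{R{\left(W{\left(Y{\left(o{\left(4,1 \right)},-4 \right)},11 \right)},80 \right)}} = \frac{1}{60 \cdot 80} = \frac{1}{4800}$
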